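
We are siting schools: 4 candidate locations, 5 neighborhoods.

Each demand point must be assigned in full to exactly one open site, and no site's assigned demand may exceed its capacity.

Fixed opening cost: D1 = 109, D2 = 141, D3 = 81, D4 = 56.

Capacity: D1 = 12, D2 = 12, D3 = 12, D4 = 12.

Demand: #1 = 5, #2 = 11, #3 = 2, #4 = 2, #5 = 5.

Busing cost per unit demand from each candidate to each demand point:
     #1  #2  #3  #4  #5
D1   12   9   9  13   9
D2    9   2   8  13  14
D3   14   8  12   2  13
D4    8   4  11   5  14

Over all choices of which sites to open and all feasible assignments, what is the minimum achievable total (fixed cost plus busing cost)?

Open {D1, D3, D4}; cheapest assignment that respects the capacities:
  D1 (cap 12, load 12): #1, #3, #5 — cost 5×12 + 2×9 + 5×9 = 123
  D3 (cap 12, load 2): #4 — cost 2×2 = 4
  D4 (cap 12, load 11): #2 — cost 11×4 = 44
  Shipping 171, fixed 246 → total 417.
  Any other capacity-feasible assignment to {D1, D3, D4} ships for at least 171.
Compare {D2, D3, D4}: its best feasible assignment gives total 431.
Compare {D1, D2, D4}: its best feasible assignment gives total 441.
Every other set of open sites that can feasibly serve all demand totals ≥ 431 even under its best assignment. Minimum: 417.

417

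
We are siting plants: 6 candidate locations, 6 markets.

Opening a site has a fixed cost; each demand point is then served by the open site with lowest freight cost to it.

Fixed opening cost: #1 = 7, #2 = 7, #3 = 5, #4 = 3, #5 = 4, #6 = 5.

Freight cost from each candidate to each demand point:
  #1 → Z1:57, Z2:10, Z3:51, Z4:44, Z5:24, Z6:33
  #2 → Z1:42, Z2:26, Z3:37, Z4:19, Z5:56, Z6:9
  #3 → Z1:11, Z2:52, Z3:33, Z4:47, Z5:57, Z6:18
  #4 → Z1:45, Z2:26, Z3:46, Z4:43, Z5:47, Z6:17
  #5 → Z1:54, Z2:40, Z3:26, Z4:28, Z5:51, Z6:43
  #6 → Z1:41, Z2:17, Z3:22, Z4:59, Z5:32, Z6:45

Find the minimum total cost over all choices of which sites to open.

119

Open {#1, #2, #3, #6}: assign each demand point to its cheapest open site.
  Z1→#3 11, Z2→#1 10, Z3→#6 22, Z4→#2 19, Z5→#1 24, Z6→#2 9
  freight cost 95, fixed 24 → total 119.
Compare {#1, #2, #3, #5}: freight cost 99 + fixed 23 = 122.
Compare {#1, #2, #3, #4, #6}: freight cost 95 + fixed 27 = 122.
Compare {#1, #2, #3, #5, #6}: freight cost 95 + fixed 28 = 123.
All other subsets cost ≥ 122. Minimum total cost: 119.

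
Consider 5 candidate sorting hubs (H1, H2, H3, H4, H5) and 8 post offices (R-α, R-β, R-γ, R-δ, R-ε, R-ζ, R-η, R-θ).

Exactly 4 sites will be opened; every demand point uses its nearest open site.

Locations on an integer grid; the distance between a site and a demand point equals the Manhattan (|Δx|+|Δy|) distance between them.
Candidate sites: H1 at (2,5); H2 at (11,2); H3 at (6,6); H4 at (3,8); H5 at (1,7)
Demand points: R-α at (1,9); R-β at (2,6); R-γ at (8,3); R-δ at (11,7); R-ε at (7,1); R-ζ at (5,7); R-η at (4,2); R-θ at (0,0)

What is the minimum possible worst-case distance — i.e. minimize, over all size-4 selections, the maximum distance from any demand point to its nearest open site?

7

Open {H1, H2, H3, H4}.
  Farthest demand point is R-θ at distance 7 (to H1); all others are ≤ 7.
With {H1, H2, H3, H5} the worst case is 7.
With {H1, H2, H4, H5} the worst case is 7.
No size-4 selection achieves below 7.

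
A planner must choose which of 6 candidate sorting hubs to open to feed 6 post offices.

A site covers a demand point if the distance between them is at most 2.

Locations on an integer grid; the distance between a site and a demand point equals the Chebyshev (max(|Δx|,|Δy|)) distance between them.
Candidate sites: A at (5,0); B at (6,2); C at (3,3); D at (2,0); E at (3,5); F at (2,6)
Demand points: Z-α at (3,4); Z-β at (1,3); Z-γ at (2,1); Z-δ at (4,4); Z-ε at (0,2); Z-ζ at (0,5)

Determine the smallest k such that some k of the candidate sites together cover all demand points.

Coverage sets (demand points within 2 of each site):
  A: {}
  B: {Z-δ}
  C: {Z-α, Z-β, Z-γ, Z-δ}
  D: {Z-γ, Z-ε}
  E: {Z-α, Z-β, Z-δ}
  F: {Z-α, Z-δ, Z-ζ}
No 2 sites suffice: every size-2 union leaves at least one demand point uncovered.
But {C, D, F} covers everything, so the minimum is 3.

3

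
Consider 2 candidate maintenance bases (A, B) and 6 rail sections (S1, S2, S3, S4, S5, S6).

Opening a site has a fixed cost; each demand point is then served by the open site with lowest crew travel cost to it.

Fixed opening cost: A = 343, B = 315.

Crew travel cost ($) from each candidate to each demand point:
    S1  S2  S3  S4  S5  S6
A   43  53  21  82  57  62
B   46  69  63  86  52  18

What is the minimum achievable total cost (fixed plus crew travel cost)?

Open {B}: assign each demand point to its cheapest open site.
  S1→B 46, S2→B 69, S3→B 63, S4→B 86, S5→B 52, S6→B 18
  crew travel cost 334, fixed 315 → total 649.
Compare {A}: crew travel cost 318 + fixed 343 = 661.
Compare {A, B}: crew travel cost 269 + fixed 658 = 927.

649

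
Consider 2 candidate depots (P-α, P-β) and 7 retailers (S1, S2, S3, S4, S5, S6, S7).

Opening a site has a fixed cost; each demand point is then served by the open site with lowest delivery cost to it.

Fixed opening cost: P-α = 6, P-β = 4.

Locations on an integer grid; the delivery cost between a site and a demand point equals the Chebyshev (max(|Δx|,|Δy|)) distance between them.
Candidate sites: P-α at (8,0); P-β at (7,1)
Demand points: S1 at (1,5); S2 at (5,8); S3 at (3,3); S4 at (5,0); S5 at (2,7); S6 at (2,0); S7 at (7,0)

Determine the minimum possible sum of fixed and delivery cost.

Open {P-β}: assign each demand point to its cheapest open site.
  S1→P-β 6, S2→P-β 7, S3→P-β 4, S4→P-β 2, S5→P-β 6, S6→P-β 5, S7→P-β 1
  delivery cost 31, fixed 4 → total 35.
Compare {P-α, P-β}: delivery cost 31 + fixed 10 = 41.
Compare {P-α}: delivery cost 37 + fixed 6 = 43.

35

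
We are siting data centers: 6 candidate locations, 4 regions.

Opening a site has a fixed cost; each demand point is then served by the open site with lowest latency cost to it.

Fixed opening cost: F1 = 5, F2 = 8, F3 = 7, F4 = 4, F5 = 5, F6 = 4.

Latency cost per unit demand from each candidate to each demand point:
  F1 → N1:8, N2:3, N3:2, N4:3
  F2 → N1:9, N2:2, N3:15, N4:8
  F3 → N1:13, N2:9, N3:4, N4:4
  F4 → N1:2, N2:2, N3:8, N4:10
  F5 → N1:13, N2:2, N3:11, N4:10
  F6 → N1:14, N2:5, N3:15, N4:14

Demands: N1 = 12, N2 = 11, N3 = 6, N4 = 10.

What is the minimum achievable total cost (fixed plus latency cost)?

97

Open {F1, F4}: assign each demand point to its cheapest open site.
  N1→F4 12×2=24, N2→F4 11×2=22, N3→F1 6×2=12, N4→F1 10×3=30
  latency cost 88, fixed 9 → total 97.
Compare {F1, F4, F6}: latency cost 88 + fixed 13 = 101.
Compare {F1, F4, F5}: latency cost 88 + fixed 14 = 102.
Compare {F1, F3, F4}: latency cost 88 + fixed 16 = 104.
All other subsets cost ≥ 101. Minimum total cost: 97.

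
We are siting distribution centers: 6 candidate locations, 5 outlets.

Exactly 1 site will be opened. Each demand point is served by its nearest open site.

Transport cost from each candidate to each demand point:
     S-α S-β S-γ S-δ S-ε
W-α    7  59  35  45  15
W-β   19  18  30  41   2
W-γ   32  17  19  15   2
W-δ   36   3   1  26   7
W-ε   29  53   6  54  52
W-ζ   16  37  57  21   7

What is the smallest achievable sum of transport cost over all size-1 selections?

73

Open {W-δ}.
  S-α→W-δ 36, S-β→W-δ 3, S-γ→W-δ 1, S-δ→W-δ 26, S-ε→W-δ 7  ⇒ total 73.
Compare {W-γ}: total 85.
Compare {W-β}: total 110.
No size-1 selection does better; minimum is 73.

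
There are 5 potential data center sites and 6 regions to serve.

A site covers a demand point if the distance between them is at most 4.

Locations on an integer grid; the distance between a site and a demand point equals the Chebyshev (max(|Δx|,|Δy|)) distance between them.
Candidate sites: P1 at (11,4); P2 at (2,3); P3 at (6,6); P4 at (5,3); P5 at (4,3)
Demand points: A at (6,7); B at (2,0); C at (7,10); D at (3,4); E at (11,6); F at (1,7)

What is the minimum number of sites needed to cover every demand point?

Coverage sets (demand points within 4 of each site):
  P1: {E}
  P2: {A, B, D, F}
  P3: {A, C, D}
  P4: {A, B, D, F}
  P5: {A, B, D, F}
No 2 sites suffice: every size-2 union leaves at least one demand point uncovered.
But {P1, P2, P3} covers everything, so the minimum is 3.

3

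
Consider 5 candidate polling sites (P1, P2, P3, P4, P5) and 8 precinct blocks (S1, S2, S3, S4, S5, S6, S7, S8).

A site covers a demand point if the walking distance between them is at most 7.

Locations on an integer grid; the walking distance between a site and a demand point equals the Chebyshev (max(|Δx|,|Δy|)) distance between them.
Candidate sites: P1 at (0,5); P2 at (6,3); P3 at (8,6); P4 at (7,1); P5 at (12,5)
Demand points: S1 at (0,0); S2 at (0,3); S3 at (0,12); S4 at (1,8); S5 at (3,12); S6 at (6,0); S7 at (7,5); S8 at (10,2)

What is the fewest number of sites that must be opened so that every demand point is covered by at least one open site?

Coverage sets (demand points within 7 of each site):
  P1: {S1, S2, S3, S4, S5, S6, S7}
  P2: {S1, S2, S4, S6, S7, S8}
  P3: {S4, S5, S6, S7, S8}
  P4: {S1, S2, S4, S6, S7, S8}
  P5: {S6, S7, S8}
No single site covers all 8 demand points.
But {P1, P2} covers everything, so the minimum is 2.

2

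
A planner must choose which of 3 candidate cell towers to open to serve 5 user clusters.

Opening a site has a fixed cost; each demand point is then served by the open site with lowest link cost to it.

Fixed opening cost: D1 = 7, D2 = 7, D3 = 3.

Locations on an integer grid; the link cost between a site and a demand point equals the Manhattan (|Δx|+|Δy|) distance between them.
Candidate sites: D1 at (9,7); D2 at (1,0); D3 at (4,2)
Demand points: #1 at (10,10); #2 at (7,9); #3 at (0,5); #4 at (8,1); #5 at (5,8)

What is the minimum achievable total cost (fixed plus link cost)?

35

Open {D1, D3}: assign each demand point to its cheapest open site.
  #1→D1 4, #2→D1 4, #3→D3 7, #4→D3 5, #5→D1 5
  link cost 25, fixed 10 → total 35.
Compare {D1}: link cost 31 + fixed 7 = 38.
Compare {D1, D2}: link cost 26 + fixed 14 = 40.
Compare {D1, D2, D3}: link cost 24 + fixed 17 = 41.
All other subsets cost ≥ 38. Minimum total cost: 35.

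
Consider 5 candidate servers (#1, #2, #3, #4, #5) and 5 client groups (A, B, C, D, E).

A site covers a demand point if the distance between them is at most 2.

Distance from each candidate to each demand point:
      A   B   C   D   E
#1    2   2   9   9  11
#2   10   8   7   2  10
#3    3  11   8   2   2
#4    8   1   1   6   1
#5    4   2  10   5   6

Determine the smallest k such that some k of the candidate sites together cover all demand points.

Coverage sets (demand points within 2 of each site):
  #1: {A, B}
  #2: {D}
  #3: {D, E}
  #4: {B, C, E}
  #5: {B}
No 2 sites suffice: every size-2 union leaves at least one demand point uncovered.
But {#1, #2, #4} covers everything, so the minimum is 3.

3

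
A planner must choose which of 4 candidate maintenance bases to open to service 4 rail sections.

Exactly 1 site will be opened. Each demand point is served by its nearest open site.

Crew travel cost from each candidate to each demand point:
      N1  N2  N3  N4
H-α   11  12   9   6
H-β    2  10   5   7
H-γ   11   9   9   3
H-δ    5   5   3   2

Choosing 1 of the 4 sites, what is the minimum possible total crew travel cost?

Open {H-δ}.
  N1→H-δ 5, N2→H-δ 5, N3→H-δ 3, N4→H-δ 2  ⇒ total 15.
Compare {H-β}: total 24.
Compare {H-γ}: total 32.
No size-1 selection does better; minimum is 15.

15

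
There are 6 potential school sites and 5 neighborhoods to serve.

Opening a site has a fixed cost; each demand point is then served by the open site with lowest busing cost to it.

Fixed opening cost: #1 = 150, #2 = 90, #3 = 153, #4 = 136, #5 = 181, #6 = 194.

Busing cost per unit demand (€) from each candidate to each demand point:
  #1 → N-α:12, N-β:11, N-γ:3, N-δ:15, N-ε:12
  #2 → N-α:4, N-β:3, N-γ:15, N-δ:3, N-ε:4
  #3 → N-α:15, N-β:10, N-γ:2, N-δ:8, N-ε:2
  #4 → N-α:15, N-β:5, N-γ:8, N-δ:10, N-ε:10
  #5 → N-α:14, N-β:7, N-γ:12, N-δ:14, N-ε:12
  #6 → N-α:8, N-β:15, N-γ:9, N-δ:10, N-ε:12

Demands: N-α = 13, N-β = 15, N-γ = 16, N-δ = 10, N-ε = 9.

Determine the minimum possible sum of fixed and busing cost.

Open {#2, #3}: assign each demand point to its cheapest open site.
  N-α→#2 13×4=52, N-β→#2 15×3=45, N-γ→#3 16×2=32, N-δ→#2 10×3=30, N-ε→#3 9×2=18
  busing cost 177, fixed 243 → total 420.
Compare {#1, #2}: busing cost 211 + fixed 240 = 451.
Compare {#2}: busing cost 403 + fixed 90 = 493.
Compare {#2, #4}: busing cost 291 + fixed 226 = 517.
All other subsets cost ≥ 451. Minimum total cost: 420.

420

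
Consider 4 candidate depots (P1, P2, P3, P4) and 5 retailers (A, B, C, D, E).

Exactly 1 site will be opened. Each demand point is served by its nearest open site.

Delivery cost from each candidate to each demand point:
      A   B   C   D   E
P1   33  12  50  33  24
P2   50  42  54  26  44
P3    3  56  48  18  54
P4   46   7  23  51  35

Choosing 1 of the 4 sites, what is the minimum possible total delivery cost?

Open {P1}.
  A→P1 33, B→P1 12, C→P1 50, D→P1 33, E→P1 24  ⇒ total 152.
Compare {P4}: total 162.
Compare {P3}: total 179.
No size-1 selection does better; minimum is 152.

152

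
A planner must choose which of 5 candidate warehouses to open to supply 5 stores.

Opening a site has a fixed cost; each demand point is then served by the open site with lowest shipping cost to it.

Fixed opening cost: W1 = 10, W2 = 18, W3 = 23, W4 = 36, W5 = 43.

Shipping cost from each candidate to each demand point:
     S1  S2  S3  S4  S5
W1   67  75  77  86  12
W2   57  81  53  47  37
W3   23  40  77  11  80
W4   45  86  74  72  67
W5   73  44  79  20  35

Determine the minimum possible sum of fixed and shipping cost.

190

Open {W1, W2, W3}: assign each demand point to its cheapest open site.
  S1→W3 23, S2→W3 40, S3→W2 53, S4→W3 11, S5→W1 12
  shipping cost 139, fixed 51 → total 190.
Compare {W1, W3}: shipping cost 163 + fixed 33 = 196.
Compare {W2, W3}: shipping cost 164 + fixed 41 = 205.
Compare {W1, W2, W3, W4}: shipping cost 139 + fixed 87 = 226.
All other subsets cost ≥ 196. Minimum total cost: 190.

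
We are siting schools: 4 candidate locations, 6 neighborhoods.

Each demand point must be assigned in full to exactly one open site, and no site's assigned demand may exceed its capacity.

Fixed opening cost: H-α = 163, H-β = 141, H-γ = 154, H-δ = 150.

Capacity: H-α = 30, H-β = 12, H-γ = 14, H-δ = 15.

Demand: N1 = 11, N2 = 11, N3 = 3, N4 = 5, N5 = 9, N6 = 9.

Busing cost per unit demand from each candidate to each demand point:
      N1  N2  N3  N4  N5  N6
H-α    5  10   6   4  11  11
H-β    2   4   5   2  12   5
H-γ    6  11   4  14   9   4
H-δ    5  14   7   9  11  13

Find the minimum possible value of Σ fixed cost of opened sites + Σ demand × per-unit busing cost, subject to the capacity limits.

Open {H-α, H-β, H-γ}; cheapest assignment that respects the capacities:
  H-α (cap 30, load 25): N1, N4, N5 — cost 11×5 + 5×4 + 9×11 = 174
  H-β (cap 12, load 11): N2 — cost 11×4 = 44
  H-γ (cap 14, load 12): N3, N6 — cost 3×4 + 9×4 = 48
  Shipping 266, fixed 458 → total 724.
  Any other capacity-feasible assignment to {H-α, H-β, H-γ} ships for at least 266.
Compare {H-α, H-β, H-δ}: its best feasible assignment gives total 789.
Compare {H-α, H-γ, H-δ}: its best feasible assignment gives total 799.
Every other set of open sites that can feasibly serve all demand totals ≥ 789 even under its best assignment. Minimum: 724.

724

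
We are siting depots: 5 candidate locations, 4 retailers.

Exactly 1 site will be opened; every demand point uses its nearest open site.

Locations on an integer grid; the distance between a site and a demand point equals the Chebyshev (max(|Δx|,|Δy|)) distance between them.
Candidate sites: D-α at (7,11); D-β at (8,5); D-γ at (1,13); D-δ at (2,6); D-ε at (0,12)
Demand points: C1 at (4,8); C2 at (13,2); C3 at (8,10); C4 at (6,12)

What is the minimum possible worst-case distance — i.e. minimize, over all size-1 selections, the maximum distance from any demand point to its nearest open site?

7

Open {D-β}.
  Farthest demand point is C4 at distance 7 (to D-β); all others are ≤ 7.
With {D-α} the worst case is 9.
With {D-δ} the worst case is 11.
No size-1 selection achieves below 7.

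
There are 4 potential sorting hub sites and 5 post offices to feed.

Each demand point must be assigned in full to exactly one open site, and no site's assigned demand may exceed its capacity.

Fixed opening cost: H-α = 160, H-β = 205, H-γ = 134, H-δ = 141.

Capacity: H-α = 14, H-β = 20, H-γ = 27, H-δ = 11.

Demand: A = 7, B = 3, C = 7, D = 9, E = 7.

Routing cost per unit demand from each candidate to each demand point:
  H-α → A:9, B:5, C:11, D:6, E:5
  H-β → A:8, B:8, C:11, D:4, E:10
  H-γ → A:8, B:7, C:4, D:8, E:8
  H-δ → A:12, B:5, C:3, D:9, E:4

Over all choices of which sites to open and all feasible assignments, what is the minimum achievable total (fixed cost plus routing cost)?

474

Open {H-γ, H-δ}; cheapest assignment that respects the capacities:
  H-γ (cap 27, load 23): A, C, D — cost 7×8 + 7×4 + 9×8 = 156
  H-δ (cap 11, load 10): B, E — cost 3×5 + 7×4 = 43
  Shipping 199, fixed 275 → total 474.
  Any other capacity-feasible assignment to {H-γ, H-δ} ships for at least 199.
Compare {H-α, H-γ}: its best feasible assignment gives total 500.
Compare {H-β, H-γ}: its best feasible assignment gives total 536.
Every other set of open sites that can feasibly serve all demand totals ≥ 500 even under its best assignment. Minimum: 474.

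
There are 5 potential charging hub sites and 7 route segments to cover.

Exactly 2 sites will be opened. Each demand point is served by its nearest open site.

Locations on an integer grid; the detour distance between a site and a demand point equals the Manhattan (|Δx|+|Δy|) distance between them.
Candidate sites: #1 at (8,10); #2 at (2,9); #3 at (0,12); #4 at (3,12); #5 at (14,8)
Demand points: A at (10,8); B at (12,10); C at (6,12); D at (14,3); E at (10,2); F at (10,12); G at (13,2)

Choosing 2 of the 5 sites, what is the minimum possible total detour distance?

38

Open {#1, #5}.
  A→#1 4, B→#1 4, C→#1 4, D→#5 5, E→#1 10, F→#1 4, G→#5 7  ⇒ total 38.
Compare {#4, #5}: total 40.
Compare {#3, #5}: total 44.
No size-2 selection does better; minimum is 38.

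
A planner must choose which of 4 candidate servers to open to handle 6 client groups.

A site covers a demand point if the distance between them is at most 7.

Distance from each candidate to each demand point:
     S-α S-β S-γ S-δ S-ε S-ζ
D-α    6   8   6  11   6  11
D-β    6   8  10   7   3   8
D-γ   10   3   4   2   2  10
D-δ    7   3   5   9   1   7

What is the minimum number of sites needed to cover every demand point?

2

Coverage sets (demand points within 7 of each site):
  D-α: {S-α, S-γ, S-ε}
  D-β: {S-α, S-δ, S-ε}
  D-γ: {S-β, S-γ, S-δ, S-ε}
  D-δ: {S-α, S-β, S-γ, S-ε, S-ζ}
No single site covers all 6 demand points.
But {D-β, D-δ} covers everything, so the minimum is 2.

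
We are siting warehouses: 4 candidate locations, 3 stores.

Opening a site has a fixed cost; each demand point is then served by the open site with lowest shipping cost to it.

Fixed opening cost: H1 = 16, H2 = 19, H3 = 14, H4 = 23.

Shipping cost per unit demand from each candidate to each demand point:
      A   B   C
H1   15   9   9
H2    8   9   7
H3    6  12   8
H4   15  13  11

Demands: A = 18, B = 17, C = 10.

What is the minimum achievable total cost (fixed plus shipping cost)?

364

Open {H2, H3}: assign each demand point to its cheapest open site.
  A→H3 18×6=108, B→H2 17×9=153, C→H2 10×7=70
  shipping cost 331, fixed 33 → total 364.
Compare {H1, H3}: shipping cost 341 + fixed 30 = 371.
Compare {H1, H2, H3}: shipping cost 331 + fixed 49 = 380.
Compare {H2}: shipping cost 367 + fixed 19 = 386.
All other subsets cost ≥ 371. Minimum total cost: 364.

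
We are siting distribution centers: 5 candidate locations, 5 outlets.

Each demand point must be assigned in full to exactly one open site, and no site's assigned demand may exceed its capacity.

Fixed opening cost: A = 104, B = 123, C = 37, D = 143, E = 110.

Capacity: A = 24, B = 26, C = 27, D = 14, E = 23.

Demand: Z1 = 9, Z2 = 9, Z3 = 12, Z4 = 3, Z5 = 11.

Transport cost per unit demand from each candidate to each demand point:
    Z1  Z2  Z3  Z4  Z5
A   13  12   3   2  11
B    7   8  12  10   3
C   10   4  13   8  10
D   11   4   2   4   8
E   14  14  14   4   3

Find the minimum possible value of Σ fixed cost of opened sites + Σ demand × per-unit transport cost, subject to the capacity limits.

438

Open {A, B, C}; cheapest assignment that respects the capacities:
  A (cap 24, load 15): Z3, Z4 — cost 12×3 + 3×2 = 42
  B (cap 26, load 20): Z1, Z5 — cost 9×7 + 11×3 = 96
  C (cap 27, load 9): Z2 — cost 9×4 = 36
  Shipping 174, fixed 264 → total 438.
  Any other capacity-feasible assignment to {A, B, C} ships for at least 174.
Compare {A, C}: its best feasible assignment gives total 446.
Compare {A, C, E}: its best feasible assignment gives total 452.
Every other set of open sites that can feasibly serve all demand totals ≥ 446 even under its best assignment. Minimum: 438.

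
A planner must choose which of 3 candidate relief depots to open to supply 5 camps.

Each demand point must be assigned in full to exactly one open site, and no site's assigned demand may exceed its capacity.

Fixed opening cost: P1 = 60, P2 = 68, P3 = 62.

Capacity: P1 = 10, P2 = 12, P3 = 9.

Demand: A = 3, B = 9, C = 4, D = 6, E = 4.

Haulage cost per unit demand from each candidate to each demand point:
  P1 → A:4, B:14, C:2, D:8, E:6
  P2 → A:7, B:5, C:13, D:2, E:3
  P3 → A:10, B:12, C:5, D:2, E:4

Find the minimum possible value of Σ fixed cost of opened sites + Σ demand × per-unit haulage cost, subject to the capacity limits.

Open {P1, P2, P3}; cheapest assignment that respects the capacities:
  P1 (cap 10, load 8): C, E — cost 4×2 + 4×6 = 32
  P2 (cap 12, load 12): A, B — cost 3×7 + 9×5 = 66
  P3 (cap 9, load 6): D — cost 6×2 = 12
  Shipping 110, fixed 190 → total 300.
  Any other capacity-feasible assignment to {P1, P2, P3} ships for at least 110.
Total demand is 26 and no other set of sites has combined capacity ≥ 26, so {P1, P2, P3} is the only feasible choice of open sites. Minimum: 300.

300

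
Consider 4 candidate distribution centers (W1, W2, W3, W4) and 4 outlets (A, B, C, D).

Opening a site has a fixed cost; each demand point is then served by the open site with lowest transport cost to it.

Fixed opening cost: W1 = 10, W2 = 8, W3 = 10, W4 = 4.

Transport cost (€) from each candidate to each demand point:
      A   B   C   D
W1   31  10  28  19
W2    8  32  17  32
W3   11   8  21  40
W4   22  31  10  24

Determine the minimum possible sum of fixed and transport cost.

67

Open {W3, W4}: assign each demand point to its cheapest open site.
  A→W3 11, B→W3 8, C→W4 10, D→W4 24
  transport cost 53, fixed 14 → total 67.
Compare {W1, W2, W4}: transport cost 47 + fixed 22 = 69.
Compare {W1, W2}: transport cost 54 + fixed 18 = 72.
Compare {W1, W3, W4}: transport cost 48 + fixed 24 = 72.
All other subsets cost ≥ 69. Minimum total cost: 67.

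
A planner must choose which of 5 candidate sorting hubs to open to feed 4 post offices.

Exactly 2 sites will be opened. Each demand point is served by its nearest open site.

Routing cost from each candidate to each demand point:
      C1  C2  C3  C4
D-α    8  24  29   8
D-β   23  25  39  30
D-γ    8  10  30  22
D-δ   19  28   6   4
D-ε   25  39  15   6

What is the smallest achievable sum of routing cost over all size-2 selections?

Open {D-γ, D-δ}.
  C1→D-γ 8, C2→D-γ 10, C3→D-δ 6, C4→D-δ 4  ⇒ total 28.
Compare {D-γ, D-ε}: total 39.
Compare {D-α, D-δ}: total 42.
No size-2 selection does better; minimum is 28.

28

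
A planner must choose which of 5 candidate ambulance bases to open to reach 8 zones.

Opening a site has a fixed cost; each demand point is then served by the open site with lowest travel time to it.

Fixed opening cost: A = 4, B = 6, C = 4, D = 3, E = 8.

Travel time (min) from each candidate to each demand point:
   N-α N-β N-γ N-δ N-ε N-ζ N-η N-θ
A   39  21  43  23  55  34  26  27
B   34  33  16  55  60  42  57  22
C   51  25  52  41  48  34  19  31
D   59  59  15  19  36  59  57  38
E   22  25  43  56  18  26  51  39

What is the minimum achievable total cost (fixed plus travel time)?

186

Open {A, C, D, E}: assign each demand point to its cheapest open site.
  N-α→E 22, N-β→A 21, N-γ→D 15, N-δ→D 19, N-ε→E 18, N-ζ→E 26, N-η→C 19, N-θ→A 27
  travel time 167, fixed 19 → total 186.
Compare {B, C, D, E}: travel time 166 + fixed 21 = 187.
Compare {A, B, C, D, E}: travel time 162 + fixed 25 = 187.
Compare {A, D, E}: travel time 174 + fixed 15 = 189.
All other subsets cost ≥ 187. Minimum total cost: 186.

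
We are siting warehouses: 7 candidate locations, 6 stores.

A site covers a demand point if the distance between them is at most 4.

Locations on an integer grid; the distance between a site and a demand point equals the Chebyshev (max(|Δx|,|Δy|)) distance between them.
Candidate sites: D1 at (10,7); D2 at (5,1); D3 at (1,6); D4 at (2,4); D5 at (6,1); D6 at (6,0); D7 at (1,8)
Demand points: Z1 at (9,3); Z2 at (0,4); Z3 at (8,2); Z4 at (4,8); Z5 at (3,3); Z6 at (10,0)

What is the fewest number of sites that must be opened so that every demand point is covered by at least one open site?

2

Coverage sets (demand points within 4 of each site):
  D1: {Z1}
  D2: {Z1, Z3, Z5}
  D3: {Z2, Z4, Z5}
  D4: {Z2, Z4, Z5}
  D5: {Z1, Z3, Z5, Z6}
  D6: {Z1, Z3, Z5, Z6}
  D7: {Z2, Z4}
No single site covers all 6 demand points.
But {D3, D5} covers everything, so the minimum is 2.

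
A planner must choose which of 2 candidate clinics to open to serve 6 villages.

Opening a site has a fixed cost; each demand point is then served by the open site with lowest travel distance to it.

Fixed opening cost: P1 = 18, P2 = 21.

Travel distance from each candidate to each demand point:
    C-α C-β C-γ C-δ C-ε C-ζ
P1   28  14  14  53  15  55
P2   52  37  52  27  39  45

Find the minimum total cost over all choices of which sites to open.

182

Open {P1, P2}: assign each demand point to its cheapest open site.
  C-α→P1 28, C-β→P1 14, C-γ→P1 14, C-δ→P2 27, C-ε→P1 15, C-ζ→P2 45
  travel distance 143, fixed 39 → total 182.
Compare {P1}: travel distance 179 + fixed 18 = 197.
Compare {P2}: travel distance 252 + fixed 21 = 273.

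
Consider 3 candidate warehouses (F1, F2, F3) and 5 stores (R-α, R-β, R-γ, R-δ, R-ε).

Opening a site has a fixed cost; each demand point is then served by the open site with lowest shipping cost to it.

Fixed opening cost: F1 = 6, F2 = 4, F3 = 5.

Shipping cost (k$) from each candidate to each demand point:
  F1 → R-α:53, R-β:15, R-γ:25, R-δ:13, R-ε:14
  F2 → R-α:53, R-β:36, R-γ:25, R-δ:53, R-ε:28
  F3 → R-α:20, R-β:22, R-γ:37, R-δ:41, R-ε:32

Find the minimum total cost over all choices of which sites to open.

Open {F1, F3}: assign each demand point to its cheapest open site.
  R-α→F3 20, R-β→F1 15, R-γ→F1 25, R-δ→F1 13, R-ε→F1 14
  shipping cost 87, fixed 11 → total 98.
Compare {F1, F2, F3}: shipping cost 87 + fixed 15 = 102.
Compare {F1}: shipping cost 120 + fixed 6 = 126.
Compare {F1, F2}: shipping cost 120 + fixed 10 = 130.
All other subsets cost ≥ 102. Minimum total cost: 98.

98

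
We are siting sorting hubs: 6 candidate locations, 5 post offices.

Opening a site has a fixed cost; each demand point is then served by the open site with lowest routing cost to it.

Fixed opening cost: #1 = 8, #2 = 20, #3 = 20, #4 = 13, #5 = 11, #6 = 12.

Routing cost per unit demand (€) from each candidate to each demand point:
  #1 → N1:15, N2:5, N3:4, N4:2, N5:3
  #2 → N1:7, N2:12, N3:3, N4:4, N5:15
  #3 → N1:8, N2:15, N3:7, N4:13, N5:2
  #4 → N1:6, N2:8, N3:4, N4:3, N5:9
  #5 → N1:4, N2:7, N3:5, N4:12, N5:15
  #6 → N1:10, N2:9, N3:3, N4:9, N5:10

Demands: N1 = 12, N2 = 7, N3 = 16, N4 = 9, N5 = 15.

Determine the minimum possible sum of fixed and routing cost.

225

Open {#1, #5, #6}: assign each demand point to its cheapest open site.
  N1→#5 12×4=48, N2→#1 7×5=35, N3→#6 16×3=48, N4→#1 9×2=18, N5→#1 15×3=45
  routing cost 194, fixed 31 → total 225.
Compare {#1, #5}: routing cost 210 + fixed 19 = 229.
Compare {#1, #3, #5, #6}: routing cost 179 + fixed 51 = 230.
Compare {#1, #2, #5}: routing cost 194 + fixed 39 = 233.
All other subsets cost ≥ 229. Minimum total cost: 225.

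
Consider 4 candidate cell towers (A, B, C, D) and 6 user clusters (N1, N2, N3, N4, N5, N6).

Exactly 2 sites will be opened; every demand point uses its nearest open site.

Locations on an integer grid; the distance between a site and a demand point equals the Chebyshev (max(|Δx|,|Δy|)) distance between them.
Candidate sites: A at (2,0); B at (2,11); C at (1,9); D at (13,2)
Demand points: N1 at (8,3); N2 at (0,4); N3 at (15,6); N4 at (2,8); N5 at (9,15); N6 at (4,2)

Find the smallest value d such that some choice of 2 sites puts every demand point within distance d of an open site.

8

Open {C, D}.
  Farthest demand point is N5 at distance 8 (to C); all others are ≤ 8.
With {B, D} the worst case is 9.
With {A, B} the worst case is 13.
No size-2 selection achieves below 8.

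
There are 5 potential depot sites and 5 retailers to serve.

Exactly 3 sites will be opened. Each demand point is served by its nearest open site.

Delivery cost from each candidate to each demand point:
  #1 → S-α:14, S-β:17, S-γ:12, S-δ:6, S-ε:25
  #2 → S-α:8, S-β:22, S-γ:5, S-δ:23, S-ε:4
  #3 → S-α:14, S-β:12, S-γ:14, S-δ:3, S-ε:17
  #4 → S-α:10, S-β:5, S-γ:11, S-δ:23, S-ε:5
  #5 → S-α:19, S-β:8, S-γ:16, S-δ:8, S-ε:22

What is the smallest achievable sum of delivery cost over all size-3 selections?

25

Open {#2, #3, #4}.
  S-α→#2 8, S-β→#4 5, S-γ→#2 5, S-δ→#3 3, S-ε→#2 4  ⇒ total 25.
Compare {#1, #2, #4}: total 28.
Compare {#2, #3, #5}: total 28.
No size-3 selection does better; minimum is 25.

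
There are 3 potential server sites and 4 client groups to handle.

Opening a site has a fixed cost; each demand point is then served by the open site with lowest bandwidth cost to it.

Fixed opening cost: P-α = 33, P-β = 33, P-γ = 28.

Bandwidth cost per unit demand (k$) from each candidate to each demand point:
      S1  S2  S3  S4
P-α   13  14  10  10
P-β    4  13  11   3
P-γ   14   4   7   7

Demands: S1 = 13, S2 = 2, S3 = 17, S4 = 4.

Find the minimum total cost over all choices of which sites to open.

Open {P-β, P-γ}: assign each demand point to its cheapest open site.
  S1→P-β 13×4=52, S2→P-γ 2×4=8, S3→P-γ 17×7=119, S4→P-β 4×3=12
  bandwidth cost 191, fixed 61 → total 252.
Compare {P-α, P-β, P-γ}: bandwidth cost 191 + fixed 94 = 285.
Compare {P-β}: bandwidth cost 277 + fixed 33 = 310.
Compare {P-α, P-β}: bandwidth cost 260 + fixed 66 = 326.
All other subsets cost ≥ 285. Minimum total cost: 252.

252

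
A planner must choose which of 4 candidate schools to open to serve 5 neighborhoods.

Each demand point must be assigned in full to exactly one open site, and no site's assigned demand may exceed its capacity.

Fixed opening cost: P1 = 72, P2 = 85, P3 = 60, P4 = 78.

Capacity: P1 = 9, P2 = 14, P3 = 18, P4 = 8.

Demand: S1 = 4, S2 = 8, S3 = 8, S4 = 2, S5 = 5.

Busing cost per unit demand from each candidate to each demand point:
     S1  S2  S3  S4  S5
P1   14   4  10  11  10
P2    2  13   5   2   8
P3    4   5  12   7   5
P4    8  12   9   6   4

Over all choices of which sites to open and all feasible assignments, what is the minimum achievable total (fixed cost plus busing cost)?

Open {P2, P3}; cheapest assignment that respects the capacities:
  P2 (cap 14, load 14): S1, S3, S4 — cost 4×2 + 8×5 + 2×2 = 52
  P3 (cap 18, load 13): S2, S5 — cost 8×5 + 5×5 = 65
  Shipping 117, fixed 145 → total 262.
  Any other capacity-feasible assignment to {P2, P3} ships for at least 117.
Compare {P1, P2, P3}: its best feasible assignment gives total 326.
Compare {P2, P3, P4}: its best feasible assignment gives total 335.
Every other set of open sites that can feasibly serve all demand totals ≥ 326 even under its best assignment. Minimum: 262.

262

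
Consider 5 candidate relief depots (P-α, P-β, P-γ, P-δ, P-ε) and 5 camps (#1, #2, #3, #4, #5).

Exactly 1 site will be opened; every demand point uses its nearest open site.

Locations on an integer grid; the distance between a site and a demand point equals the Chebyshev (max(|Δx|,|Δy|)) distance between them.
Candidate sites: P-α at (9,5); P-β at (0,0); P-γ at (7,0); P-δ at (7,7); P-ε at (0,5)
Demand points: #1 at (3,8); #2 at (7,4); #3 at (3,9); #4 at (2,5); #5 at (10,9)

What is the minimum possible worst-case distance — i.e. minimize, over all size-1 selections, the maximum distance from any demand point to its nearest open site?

5

Open {P-δ}.
  Farthest demand point is #4 at distance 5 (to P-δ); all others are ≤ 5.
With {P-α} the worst case is 7.
With {P-γ} the worst case is 9.
No size-1 selection achieves below 5.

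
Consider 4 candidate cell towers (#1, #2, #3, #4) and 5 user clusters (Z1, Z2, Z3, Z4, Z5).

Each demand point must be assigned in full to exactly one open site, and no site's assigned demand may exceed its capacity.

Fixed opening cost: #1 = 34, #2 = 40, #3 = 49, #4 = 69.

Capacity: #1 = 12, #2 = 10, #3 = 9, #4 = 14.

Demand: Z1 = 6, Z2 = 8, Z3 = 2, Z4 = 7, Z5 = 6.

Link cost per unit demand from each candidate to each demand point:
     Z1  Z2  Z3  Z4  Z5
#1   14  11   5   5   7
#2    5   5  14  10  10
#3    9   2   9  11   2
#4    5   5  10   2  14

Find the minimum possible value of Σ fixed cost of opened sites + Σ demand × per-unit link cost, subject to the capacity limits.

264

Open {#1, #3, #4}; cheapest assignment that respects the capacities:
  #1 (cap 12, load 8): Z3, Z5 — cost 2×5 + 6×7 = 52
  #3 (cap 9, load 8): Z2 — cost 8×2 = 16
  #4 (cap 14, load 13): Z1, Z4 — cost 6×5 + 7×2 = 44
  Shipping 112, fixed 152 → total 264.
  Any other capacity-feasible assignment to {#1, #3, #4} ships for at least 112.
Compare {#2, #3, #4}: its best feasible assignment gives total 272.
Compare {#1, #2, #4}: its best feasible assignment gives total 279.
Every other set of open sites that can feasibly serve all demand totals ≥ 272 even under its best assignment. Minimum: 264.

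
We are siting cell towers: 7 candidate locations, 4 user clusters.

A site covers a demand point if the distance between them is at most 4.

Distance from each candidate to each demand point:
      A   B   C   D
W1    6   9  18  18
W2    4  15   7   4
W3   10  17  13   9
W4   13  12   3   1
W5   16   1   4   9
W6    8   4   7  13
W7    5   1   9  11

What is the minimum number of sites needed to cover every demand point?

Coverage sets (demand points within 4 of each site):
  W1: {}
  W2: {A, D}
  W3: {}
  W4: {C, D}
  W5: {B, C}
  W6: {B}
  W7: {B}
No single site covers all 4 demand points.
But {W2, W5} covers everything, so the minimum is 2.

2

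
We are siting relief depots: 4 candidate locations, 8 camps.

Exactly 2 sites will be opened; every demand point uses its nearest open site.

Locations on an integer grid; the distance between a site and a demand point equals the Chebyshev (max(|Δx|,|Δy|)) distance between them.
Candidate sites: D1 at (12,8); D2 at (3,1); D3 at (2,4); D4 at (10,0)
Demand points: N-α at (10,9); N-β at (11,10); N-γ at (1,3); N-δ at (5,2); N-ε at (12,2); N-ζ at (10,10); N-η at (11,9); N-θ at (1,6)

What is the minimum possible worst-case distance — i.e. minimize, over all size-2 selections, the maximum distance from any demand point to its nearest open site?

Open {D1, D2}.
  Farthest demand point is N-ε at distance 6 (to D1); all others are ≤ 6.
With {D1, D3} the worst case is 6.
With {D1, D4} the worst case is 9.
No size-2 selection achieves below 6.

6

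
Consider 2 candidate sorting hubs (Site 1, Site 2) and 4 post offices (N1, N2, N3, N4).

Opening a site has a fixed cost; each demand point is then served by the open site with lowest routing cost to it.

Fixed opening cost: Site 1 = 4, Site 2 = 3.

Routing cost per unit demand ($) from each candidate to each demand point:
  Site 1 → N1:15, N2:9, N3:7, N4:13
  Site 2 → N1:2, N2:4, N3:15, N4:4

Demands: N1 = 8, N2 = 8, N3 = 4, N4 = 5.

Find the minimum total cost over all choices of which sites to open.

103

Open {Site 1, Site 2}: assign each demand point to its cheapest open site.
  N1→Site 2 8×2=16, N2→Site 2 8×4=32, N3→Site 1 4×7=28, N4→Site 2 5×4=20
  routing cost 96, fixed 7 → total 103.
Compare {Site 2}: routing cost 128 + fixed 3 = 131.
Compare {Site 1}: routing cost 285 + fixed 4 = 289.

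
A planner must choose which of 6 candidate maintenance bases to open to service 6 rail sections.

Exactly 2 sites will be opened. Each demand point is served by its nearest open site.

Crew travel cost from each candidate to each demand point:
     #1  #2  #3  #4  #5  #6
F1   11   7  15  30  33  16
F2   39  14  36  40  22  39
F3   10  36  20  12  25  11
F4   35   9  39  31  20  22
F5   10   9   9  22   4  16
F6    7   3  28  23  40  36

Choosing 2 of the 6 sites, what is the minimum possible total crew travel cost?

Open {F3, F5}.
  #1→F3 10, #2→F5 9, #3→F5 9, #4→F3 12, #5→F5 4, #6→F3 11  ⇒ total 55.
Compare {F5, F6}: total 61.
Compare {F1, F5}: total 68.
No size-2 selection does better; minimum is 55.

55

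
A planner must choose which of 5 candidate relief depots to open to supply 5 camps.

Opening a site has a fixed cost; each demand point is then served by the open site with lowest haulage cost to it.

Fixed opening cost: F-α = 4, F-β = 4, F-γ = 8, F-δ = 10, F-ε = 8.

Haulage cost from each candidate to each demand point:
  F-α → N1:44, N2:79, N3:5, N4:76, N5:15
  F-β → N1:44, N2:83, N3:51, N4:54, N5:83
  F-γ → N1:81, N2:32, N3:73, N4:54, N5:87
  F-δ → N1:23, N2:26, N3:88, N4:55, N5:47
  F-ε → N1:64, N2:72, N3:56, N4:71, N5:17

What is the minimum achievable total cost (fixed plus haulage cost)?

Open {F-α, F-δ}: assign each demand point to its cheapest open site.
  N1→F-δ 23, N2→F-δ 26, N3→F-α 5, N4→F-δ 55, N5→F-α 15
  haulage cost 124, fixed 14 → total 138.
Compare {F-α, F-β, F-δ}: haulage cost 123 + fixed 18 = 141.
Compare {F-α, F-γ, F-δ}: haulage cost 123 + fixed 22 = 145.
Compare {F-α, F-δ, F-ε}: haulage cost 124 + fixed 22 = 146.
All other subsets cost ≥ 141. Minimum total cost: 138.

138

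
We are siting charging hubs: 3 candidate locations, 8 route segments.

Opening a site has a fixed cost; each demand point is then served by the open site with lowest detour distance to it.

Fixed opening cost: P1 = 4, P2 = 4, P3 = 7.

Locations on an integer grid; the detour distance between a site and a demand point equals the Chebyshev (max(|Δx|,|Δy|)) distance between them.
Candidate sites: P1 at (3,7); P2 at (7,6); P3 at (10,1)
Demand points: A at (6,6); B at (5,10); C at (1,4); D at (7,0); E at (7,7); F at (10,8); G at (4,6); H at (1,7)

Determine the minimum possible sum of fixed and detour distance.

28

Open {P1, P2}: assign each demand point to its cheapest open site.
  A→P2 1, B→P1 3, C→P1 3, D→P2 6, E→P2 1, F→P2 3, G→P1 1, H→P1 2
  detour distance 20, fixed 8 → total 28.
Compare {P1, P2, P3}: detour distance 17 + fixed 15 = 32.
Compare {P1}: detour distance 30 + fixed 4 = 34.
Compare {P2}: detour distance 30 + fixed 4 = 34.
All other subsets cost ≥ 32. Minimum total cost: 28.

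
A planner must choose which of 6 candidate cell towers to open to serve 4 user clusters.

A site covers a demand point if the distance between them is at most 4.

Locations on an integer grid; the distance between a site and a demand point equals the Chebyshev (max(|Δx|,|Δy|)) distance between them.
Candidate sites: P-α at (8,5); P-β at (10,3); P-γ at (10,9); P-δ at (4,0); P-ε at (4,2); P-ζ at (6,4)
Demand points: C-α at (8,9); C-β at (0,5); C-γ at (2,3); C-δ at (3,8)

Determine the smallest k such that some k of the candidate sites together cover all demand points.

3

Coverage sets (demand points within 4 of each site):
  P-α: {C-α}
  P-β: {}
  P-γ: {C-α}
  P-δ: {C-γ}
  P-ε: {C-β, C-γ}
  P-ζ: {C-γ, C-δ}
No 2 sites suffice: every size-2 union leaves at least one demand point uncovered.
But {P-α, P-ε, P-ζ} covers everything, so the minimum is 3.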